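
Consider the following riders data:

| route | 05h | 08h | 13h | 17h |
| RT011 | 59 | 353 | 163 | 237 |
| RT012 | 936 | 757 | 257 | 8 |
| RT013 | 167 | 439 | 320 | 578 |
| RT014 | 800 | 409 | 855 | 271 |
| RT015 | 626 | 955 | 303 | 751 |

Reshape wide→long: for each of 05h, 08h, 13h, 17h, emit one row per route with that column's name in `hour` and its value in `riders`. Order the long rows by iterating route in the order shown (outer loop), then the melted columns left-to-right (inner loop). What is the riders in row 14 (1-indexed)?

409

20 rows total (5 × 4). Row 14: index ⌊(14-1)/4⌋ = 3 into route → RT014; (14-1) mod 4 = 1 into the melted columns → 08h.
So row 14 is (RT014, 08h, 409); riders = 409.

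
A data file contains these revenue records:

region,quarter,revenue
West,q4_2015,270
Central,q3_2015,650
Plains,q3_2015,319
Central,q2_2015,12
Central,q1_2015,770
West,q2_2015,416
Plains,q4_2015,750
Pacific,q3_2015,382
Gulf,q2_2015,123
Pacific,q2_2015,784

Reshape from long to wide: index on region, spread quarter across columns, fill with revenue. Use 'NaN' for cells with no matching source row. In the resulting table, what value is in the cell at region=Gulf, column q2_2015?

123

The long row with region=Gulf, quarter=q2_2015 has revenue=123.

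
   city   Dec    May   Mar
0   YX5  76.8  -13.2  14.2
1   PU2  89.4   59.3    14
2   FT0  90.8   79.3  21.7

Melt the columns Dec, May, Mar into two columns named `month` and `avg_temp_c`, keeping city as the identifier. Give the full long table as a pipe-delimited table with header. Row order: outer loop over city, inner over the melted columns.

| city | month | avg_temp_c |
| YX5 | Dec | 76.8 |
| YX5 | May | -13.2 |
| YX5 | Mar | 14.2 |
| PU2 | Dec | 89.4 |
| PU2 | May | 59.3 |
| PU2 | Mar | 14 |
| FT0 | Dec | 90.8 |
| FT0 | May | 79.3 |
| FT0 | Mar | 21.7 |

Each (city, column) pair becomes one row: 3 × 3 = 9 rows.
For example, (YX5, Dec) → avg_temp_c=76.8.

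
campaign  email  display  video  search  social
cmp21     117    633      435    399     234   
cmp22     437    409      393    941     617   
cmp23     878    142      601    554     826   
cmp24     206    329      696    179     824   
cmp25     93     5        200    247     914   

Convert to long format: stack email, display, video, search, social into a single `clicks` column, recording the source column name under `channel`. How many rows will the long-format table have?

5 campaign values × 5 melted columns = 25 rows.

25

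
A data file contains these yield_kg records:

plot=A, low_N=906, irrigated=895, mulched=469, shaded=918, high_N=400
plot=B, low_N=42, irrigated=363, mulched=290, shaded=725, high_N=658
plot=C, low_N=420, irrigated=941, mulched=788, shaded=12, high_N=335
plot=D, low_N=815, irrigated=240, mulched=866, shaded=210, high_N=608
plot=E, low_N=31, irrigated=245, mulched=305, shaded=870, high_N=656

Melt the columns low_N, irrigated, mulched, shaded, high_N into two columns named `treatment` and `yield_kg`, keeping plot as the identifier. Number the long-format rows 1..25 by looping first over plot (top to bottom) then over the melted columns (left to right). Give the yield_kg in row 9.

25 rows total (5 × 5). Row 9: index ⌊(9-1)/5⌋ = 1 into plot → B; (9-1) mod 5 = 3 into the melted columns → shaded.
So row 9 is (B, shaded, 725); yield_kg = 725.

725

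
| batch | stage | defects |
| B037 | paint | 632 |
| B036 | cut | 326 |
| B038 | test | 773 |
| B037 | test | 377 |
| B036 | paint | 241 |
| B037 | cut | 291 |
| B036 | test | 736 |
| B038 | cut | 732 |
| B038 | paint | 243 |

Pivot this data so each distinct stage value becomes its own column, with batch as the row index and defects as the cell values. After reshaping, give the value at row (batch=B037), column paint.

632

Wide layout: rows indexed by batch, columns are the 3 distinct stage values (paint, cut, test).
Cell (batch=B037, stage=paint) draws from the long row where batch=B037 and stage=paint, which has defects=632.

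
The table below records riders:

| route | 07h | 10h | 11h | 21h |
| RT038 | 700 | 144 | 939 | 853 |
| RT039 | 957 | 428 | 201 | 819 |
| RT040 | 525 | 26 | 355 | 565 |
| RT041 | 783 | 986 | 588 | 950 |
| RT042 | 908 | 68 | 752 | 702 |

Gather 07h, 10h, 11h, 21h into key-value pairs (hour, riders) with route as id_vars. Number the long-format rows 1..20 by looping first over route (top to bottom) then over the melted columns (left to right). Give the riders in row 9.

525

20 rows total (5 × 4). Row 9: index ⌊(9-1)/4⌋ = 2 into route → RT040; (9-1) mod 4 = 0 into the melted columns → 07h.
So row 9 is (RT040, 07h, 525); riders = 525.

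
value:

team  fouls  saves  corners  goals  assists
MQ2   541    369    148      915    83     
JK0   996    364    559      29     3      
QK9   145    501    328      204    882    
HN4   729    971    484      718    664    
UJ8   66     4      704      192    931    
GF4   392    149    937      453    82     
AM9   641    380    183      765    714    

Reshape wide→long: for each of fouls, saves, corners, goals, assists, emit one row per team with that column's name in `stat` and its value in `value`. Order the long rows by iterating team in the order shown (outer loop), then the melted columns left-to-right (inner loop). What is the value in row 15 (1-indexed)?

882

35 rows total (7 × 5). Row 15: index ⌊(15-1)/5⌋ = 2 into team → QK9; (15-1) mod 5 = 4 into the melted columns → assists.
So row 15 is (QK9, assists, 882); value = 882.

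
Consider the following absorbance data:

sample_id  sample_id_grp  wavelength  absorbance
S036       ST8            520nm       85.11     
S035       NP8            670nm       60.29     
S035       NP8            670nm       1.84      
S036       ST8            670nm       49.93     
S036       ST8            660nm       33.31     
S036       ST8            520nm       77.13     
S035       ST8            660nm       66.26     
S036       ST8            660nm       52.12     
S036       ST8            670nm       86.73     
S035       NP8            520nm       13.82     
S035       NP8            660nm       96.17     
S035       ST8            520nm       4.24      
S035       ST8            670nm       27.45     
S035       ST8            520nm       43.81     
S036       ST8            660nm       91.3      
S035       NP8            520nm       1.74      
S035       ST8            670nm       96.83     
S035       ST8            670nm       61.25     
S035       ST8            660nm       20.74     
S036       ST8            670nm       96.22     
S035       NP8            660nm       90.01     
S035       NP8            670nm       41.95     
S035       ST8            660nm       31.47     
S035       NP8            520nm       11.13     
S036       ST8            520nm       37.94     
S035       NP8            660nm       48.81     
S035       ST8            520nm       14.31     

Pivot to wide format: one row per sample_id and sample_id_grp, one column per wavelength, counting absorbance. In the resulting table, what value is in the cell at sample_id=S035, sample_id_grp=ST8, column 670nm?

3

Rows with sample_id=S035, sample_id_grp=ST8 and wavelength=670nm: absorbance values are 27.45, 96.83, 61.25.
3 rows match — count = 3.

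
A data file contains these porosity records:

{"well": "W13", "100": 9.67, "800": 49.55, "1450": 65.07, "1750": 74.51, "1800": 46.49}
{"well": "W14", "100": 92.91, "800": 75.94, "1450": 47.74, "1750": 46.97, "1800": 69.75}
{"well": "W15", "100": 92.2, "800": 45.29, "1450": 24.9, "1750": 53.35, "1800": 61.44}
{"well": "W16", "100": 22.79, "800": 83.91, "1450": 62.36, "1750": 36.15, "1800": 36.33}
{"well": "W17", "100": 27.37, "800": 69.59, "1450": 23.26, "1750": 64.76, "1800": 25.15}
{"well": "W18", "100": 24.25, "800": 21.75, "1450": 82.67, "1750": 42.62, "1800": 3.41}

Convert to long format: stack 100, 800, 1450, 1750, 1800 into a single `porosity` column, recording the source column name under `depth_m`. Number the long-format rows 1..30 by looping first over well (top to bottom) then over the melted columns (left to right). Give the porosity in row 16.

30 rows total (6 × 5). Row 16: index ⌊(16-1)/5⌋ = 3 into well → W16; (16-1) mod 5 = 0 into the melted columns → 100.
So row 16 is (W16, 100, 22.79); porosity = 22.79.

22.79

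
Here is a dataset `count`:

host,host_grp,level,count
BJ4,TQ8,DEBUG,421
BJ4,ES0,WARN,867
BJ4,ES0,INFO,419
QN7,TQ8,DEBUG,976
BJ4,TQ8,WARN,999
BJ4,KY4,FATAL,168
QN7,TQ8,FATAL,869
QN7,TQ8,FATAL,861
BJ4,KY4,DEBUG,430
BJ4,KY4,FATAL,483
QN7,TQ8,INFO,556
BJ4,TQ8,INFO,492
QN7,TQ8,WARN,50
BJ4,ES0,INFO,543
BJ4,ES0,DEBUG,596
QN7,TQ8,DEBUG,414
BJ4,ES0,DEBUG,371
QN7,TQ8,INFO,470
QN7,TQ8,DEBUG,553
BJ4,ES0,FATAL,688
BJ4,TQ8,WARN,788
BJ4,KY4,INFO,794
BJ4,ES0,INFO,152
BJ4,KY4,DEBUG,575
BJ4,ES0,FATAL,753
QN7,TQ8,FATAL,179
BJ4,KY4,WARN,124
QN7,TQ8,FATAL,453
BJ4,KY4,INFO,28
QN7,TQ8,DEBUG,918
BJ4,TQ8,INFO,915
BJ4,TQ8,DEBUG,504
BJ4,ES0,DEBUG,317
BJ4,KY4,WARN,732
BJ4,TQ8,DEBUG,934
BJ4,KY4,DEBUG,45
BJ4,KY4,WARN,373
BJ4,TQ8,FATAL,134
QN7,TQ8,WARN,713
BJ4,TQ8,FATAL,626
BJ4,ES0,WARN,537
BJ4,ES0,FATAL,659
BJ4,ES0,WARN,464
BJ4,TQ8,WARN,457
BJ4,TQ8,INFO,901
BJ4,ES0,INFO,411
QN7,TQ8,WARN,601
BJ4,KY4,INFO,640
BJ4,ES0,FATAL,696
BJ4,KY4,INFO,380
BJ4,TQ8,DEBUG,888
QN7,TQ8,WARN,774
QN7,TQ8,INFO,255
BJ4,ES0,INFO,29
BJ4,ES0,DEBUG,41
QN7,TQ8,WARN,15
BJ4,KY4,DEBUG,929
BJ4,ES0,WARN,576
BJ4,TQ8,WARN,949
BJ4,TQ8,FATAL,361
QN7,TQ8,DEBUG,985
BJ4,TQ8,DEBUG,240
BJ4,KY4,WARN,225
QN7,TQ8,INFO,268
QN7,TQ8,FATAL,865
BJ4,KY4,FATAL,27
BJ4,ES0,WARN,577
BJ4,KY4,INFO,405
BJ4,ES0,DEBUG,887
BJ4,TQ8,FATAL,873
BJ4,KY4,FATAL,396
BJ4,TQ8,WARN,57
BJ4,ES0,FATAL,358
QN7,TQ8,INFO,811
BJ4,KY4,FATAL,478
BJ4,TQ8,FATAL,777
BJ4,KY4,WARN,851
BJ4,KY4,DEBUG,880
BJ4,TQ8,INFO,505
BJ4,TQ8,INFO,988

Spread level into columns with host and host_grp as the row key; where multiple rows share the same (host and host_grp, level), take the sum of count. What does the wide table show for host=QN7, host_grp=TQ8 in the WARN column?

Rows with host=QN7, host_grp=TQ8 and level=WARN: count values are 50, 713, 601, 774, 15.
50 + 713 + 601 + 774 + 15 = 2153.

2153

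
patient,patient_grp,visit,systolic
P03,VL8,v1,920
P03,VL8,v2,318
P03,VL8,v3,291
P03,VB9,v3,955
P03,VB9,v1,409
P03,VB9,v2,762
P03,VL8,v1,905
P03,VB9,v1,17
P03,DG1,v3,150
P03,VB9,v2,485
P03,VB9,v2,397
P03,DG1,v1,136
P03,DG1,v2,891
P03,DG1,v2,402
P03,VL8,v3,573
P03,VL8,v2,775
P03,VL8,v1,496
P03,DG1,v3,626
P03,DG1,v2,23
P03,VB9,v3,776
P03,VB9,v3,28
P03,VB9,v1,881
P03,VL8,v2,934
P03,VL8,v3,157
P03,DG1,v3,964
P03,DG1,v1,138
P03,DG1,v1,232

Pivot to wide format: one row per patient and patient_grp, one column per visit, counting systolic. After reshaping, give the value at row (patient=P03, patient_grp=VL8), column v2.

3

Rows with patient=P03, patient_grp=VL8 and visit=v2: systolic values are 318, 775, 934.
3 rows match — count = 3.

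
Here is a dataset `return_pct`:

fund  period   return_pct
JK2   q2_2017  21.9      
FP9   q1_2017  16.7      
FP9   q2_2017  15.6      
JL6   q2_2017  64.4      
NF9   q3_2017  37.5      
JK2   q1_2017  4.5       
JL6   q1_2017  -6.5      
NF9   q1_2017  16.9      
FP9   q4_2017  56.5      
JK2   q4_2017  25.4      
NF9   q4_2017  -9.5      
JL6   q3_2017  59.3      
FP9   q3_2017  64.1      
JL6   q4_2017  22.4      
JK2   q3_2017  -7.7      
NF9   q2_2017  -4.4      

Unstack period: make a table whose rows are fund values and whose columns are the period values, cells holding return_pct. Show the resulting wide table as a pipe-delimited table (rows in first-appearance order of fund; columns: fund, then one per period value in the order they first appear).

Columns: fund plus the 4 distinct period values (q2_2017, q1_2017, q3_2017, q4_2017).
For example, row JK2 column q2_2017 takes return_pct=21.9 from the long row (JK2, q2_2017).

| fund | q2_2017 | q1_2017 | q3_2017 | q4_2017 |
| JK2 | 21.9 | 4.5 | -7.7 | 25.4 |
| FP9 | 15.6 | 16.7 | 64.1 | 56.5 |
| JL6 | 64.4 | -6.5 | 59.3 | 22.4 |
| NF9 | -4.4 | 16.9 | 37.5 | -9.5 |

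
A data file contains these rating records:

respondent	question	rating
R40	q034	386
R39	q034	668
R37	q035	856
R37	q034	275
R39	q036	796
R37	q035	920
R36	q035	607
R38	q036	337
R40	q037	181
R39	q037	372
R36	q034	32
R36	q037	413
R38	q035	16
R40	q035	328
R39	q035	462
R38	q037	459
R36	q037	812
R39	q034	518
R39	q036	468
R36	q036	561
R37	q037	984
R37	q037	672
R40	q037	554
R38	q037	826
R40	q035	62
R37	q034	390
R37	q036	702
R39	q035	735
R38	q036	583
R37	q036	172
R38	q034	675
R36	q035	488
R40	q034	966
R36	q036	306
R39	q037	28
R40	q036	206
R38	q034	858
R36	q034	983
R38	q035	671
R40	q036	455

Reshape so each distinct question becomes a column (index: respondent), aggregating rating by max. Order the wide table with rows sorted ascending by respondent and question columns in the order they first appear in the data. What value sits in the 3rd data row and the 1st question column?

With rows sorted ascending by respondent, row 3 is respondent=R38. question columns in first-appearance order: q034, q035, q036, q037; column 1 is q034.
Long rows with respondent=R38, question=q034: max(675, 858) = 858.

858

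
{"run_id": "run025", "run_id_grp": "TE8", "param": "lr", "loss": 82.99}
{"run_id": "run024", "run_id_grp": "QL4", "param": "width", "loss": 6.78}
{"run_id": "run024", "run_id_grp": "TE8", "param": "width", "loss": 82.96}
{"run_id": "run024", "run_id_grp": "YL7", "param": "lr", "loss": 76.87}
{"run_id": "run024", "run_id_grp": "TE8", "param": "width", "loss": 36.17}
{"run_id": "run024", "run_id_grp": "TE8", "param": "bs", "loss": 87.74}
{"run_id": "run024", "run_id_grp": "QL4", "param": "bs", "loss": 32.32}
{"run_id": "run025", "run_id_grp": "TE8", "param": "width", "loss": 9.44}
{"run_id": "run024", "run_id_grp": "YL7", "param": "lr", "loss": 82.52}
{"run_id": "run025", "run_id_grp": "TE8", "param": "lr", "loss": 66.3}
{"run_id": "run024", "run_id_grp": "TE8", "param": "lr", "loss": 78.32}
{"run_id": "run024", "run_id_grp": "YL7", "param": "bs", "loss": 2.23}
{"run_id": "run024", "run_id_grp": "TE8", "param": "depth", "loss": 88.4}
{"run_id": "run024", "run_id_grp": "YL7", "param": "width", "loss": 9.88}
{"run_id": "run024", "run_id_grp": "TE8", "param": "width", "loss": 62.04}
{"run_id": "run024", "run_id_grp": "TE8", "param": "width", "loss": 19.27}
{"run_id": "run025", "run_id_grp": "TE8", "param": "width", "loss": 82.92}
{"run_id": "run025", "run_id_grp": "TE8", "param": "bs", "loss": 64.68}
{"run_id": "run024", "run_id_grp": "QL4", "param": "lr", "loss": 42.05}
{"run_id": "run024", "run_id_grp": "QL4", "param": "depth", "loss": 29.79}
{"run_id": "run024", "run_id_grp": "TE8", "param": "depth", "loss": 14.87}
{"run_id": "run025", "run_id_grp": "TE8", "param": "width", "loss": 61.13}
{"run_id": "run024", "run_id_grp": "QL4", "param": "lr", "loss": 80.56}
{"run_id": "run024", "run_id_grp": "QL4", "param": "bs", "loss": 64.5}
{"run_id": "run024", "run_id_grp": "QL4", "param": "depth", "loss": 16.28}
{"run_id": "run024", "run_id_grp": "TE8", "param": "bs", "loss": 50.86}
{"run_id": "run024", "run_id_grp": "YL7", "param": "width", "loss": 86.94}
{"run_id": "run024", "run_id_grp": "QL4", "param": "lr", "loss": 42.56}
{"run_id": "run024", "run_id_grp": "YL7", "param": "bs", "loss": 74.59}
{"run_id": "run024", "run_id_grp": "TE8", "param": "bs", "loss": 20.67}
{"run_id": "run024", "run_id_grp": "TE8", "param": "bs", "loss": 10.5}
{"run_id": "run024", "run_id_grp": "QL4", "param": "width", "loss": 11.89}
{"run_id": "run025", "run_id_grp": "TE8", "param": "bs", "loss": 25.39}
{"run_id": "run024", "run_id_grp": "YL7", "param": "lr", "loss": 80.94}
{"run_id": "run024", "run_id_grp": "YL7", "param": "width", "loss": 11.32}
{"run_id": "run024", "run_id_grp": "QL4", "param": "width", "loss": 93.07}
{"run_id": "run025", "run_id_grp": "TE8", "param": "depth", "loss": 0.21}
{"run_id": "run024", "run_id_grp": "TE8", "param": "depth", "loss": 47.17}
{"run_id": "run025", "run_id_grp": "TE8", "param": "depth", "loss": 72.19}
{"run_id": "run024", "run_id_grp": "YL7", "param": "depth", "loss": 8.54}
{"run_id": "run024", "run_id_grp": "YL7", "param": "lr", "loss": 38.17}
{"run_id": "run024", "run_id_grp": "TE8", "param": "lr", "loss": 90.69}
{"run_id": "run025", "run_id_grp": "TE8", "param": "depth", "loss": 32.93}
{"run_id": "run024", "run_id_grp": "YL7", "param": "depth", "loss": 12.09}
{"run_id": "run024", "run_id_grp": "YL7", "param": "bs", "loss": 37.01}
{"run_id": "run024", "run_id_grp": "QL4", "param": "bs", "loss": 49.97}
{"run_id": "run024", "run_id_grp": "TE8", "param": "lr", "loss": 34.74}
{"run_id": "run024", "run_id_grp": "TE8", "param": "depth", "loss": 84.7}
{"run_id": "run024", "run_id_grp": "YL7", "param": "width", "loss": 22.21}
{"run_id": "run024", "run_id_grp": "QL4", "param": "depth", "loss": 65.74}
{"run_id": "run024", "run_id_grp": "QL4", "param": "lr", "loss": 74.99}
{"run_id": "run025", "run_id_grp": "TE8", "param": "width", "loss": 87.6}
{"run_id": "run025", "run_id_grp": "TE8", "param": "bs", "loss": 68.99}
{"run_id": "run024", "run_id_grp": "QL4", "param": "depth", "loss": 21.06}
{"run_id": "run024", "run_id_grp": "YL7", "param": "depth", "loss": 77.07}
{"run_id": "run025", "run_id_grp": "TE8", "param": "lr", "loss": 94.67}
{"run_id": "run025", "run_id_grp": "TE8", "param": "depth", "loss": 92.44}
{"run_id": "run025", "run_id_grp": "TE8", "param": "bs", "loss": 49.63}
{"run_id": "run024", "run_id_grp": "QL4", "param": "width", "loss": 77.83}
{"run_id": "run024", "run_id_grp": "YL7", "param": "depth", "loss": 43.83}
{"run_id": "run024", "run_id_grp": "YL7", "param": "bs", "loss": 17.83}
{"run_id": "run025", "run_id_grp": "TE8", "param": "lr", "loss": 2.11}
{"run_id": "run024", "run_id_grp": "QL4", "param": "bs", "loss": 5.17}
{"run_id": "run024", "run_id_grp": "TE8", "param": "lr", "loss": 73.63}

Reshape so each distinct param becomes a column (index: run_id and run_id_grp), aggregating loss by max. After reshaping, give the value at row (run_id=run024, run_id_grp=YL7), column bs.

Rows with run_id=run024, run_id_grp=YL7 and param=bs: loss values are 2.23, 74.59, 37.01, 17.83.
max(2.23, 74.59, 37.01, 17.83) = 74.59.

74.59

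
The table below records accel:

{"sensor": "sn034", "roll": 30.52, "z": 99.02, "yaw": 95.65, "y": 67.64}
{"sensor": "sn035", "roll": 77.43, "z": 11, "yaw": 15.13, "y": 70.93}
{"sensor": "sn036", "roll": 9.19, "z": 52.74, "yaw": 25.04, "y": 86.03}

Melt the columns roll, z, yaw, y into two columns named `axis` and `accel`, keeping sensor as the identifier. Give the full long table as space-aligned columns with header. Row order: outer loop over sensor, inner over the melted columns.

sensor  axis  accel
sn034   roll  30.52
sn034   z     99.02
sn034   yaw   95.65
sn034   y     67.64
sn035   roll  77.43
sn035   z     11   
sn035   yaw   15.13
sn035   y     70.93
sn036   roll  9.19 
sn036   z     52.74
sn036   yaw   25.04
sn036   y     86.03

Each (sensor, column) pair becomes one row: 3 × 4 = 12 rows.
For example, (sn034, roll) → accel=30.52.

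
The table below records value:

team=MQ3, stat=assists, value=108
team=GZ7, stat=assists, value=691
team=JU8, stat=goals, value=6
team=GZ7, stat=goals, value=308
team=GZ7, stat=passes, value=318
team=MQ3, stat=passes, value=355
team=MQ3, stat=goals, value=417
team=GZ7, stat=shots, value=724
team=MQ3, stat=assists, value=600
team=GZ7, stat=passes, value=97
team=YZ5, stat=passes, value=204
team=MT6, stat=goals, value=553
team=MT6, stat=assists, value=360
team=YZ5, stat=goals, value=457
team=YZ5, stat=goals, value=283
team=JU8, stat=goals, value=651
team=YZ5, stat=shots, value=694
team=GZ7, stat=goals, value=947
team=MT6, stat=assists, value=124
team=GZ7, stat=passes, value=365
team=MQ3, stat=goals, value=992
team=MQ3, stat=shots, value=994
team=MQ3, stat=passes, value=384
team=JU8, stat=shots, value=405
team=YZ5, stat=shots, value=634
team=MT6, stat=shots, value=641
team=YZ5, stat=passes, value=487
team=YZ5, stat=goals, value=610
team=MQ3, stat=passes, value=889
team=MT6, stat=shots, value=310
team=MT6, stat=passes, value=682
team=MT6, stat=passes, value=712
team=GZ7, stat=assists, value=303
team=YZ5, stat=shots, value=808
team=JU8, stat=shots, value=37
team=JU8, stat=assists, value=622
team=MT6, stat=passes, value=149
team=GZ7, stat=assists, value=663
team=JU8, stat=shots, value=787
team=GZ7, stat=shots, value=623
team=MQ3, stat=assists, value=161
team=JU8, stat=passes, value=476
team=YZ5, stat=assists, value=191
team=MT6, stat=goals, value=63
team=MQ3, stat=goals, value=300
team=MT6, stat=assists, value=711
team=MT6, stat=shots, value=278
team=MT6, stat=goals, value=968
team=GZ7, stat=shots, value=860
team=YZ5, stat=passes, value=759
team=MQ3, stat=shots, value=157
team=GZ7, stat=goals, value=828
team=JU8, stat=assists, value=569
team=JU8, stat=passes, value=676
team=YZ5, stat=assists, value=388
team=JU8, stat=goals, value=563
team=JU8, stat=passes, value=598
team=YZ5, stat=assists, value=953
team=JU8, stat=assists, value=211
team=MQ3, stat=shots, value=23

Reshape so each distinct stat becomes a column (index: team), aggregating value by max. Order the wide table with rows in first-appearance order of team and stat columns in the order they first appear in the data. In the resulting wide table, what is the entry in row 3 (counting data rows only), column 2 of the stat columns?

With rows in first-appearance order of team, row 3 is team=JU8. stat columns in first-appearance order: assists, goals, passes, shots; column 2 is goals.
Long rows with team=JU8, stat=goals: max(6, 651, 563) = 651.

651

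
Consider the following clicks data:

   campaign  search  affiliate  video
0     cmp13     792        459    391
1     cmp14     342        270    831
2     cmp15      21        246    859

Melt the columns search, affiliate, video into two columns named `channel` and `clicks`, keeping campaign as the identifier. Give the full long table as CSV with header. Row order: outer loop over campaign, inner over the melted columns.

campaign,channel,clicks
cmp13,search,792
cmp13,affiliate,459
cmp13,video,391
cmp14,search,342
cmp14,affiliate,270
cmp14,video,831
cmp15,search,21
cmp15,affiliate,246
cmp15,video,859

Each (campaign, column) pair becomes one row: 3 × 3 = 9 rows.
For example, (cmp13, search) → clicks=792.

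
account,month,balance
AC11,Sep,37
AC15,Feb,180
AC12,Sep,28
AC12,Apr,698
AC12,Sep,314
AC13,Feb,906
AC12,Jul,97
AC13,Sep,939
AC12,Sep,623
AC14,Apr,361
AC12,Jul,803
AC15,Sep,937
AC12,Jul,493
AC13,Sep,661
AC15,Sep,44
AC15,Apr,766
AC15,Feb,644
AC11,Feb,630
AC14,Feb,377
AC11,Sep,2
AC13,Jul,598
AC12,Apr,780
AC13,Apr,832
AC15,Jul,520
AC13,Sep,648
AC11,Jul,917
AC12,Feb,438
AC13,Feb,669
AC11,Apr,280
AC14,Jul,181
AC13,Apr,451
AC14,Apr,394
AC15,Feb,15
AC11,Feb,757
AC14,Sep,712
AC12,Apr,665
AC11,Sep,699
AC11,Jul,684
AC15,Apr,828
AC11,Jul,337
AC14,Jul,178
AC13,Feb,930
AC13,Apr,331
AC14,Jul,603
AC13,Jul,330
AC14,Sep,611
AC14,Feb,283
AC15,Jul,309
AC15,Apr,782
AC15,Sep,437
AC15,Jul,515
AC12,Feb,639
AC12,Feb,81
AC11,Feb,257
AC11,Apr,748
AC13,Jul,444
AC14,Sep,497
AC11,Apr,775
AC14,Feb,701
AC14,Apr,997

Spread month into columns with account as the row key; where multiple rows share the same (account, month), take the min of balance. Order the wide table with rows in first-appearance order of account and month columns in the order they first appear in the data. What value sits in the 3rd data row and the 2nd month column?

81

With rows in first-appearance order of account, row 3 is account=AC12. month columns in first-appearance order: Sep, Feb, Apr, Jul; column 2 is Feb.
Long rows with account=AC12, month=Feb: min(438, 639, 81) = 81.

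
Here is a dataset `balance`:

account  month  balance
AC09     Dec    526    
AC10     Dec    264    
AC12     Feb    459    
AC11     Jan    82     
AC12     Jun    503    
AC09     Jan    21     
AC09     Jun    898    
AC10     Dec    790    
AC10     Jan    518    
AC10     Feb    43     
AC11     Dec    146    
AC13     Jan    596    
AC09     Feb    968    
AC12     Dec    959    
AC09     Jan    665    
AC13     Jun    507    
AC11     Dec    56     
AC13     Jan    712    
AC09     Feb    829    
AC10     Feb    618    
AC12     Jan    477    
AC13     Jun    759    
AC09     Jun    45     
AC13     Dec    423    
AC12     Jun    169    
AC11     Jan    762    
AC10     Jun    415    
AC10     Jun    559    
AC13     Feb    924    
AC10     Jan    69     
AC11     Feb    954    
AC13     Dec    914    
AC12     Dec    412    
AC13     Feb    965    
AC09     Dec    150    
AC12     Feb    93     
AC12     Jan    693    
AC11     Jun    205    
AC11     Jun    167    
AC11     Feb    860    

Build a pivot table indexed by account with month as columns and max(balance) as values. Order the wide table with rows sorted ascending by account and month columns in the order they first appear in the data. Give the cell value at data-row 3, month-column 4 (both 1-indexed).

205

With rows sorted ascending by account, row 3 is account=AC11. month columns in first-appearance order: Dec, Feb, Jan, Jun; column 4 is Jun.
Long rows with account=AC11, month=Jun: max(205, 167) = 205.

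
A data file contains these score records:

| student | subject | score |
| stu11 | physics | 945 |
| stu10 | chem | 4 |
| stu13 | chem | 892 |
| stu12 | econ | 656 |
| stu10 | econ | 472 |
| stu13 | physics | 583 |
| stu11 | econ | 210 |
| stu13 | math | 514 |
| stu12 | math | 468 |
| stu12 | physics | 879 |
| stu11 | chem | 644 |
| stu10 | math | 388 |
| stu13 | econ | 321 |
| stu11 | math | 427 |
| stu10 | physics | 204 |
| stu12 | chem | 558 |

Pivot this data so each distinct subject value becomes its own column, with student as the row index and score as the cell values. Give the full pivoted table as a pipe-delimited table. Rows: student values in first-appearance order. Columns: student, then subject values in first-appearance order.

| student | physics | chem | econ | math |
| stu11 | 945 | 644 | 210 | 427 |
| stu10 | 204 | 4 | 472 | 388 |
| stu13 | 583 | 892 | 321 | 514 |
| stu12 | 879 | 558 | 656 | 468 |

Columns: student plus the 4 distinct subject values (physics, chem, econ, math).
For example, row stu11 column physics takes score=945 from the long row (stu11, physics).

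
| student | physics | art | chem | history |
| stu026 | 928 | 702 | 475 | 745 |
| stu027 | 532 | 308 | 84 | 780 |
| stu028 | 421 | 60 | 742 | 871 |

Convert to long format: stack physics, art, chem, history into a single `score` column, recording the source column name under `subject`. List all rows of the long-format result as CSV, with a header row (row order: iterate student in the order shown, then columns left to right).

Each (student, column) pair becomes one row: 3 × 4 = 12 rows.
For example, (stu026, physics) → score=928.

student,subject,score
stu026,physics,928
stu026,art,702
stu026,chem,475
stu026,history,745
stu027,physics,532
stu027,art,308
stu027,chem,84
stu027,history,780
stu028,physics,421
stu028,art,60
stu028,chem,742
stu028,history,871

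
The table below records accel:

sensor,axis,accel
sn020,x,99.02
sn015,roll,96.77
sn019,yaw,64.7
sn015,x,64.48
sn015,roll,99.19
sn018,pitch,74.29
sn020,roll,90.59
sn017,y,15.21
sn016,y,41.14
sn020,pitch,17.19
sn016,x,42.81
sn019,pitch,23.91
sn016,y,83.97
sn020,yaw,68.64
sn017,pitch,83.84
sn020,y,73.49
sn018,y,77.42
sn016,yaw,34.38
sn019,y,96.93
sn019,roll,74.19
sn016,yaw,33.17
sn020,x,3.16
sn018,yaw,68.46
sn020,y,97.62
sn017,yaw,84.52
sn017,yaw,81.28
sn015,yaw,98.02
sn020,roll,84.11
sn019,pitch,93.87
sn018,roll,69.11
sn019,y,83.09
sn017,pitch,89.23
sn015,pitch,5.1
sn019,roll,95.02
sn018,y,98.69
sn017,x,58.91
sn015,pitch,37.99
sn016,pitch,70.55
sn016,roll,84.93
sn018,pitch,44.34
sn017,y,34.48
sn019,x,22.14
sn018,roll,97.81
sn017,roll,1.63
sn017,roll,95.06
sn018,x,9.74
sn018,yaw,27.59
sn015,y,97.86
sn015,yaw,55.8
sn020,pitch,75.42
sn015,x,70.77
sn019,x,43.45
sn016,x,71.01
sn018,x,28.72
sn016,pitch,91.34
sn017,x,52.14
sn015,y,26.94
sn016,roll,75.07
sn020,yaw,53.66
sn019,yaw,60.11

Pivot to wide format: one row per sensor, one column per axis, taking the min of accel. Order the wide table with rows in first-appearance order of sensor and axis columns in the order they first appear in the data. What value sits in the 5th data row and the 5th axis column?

15.21

With rows in first-appearance order of sensor, row 5 is sensor=sn017. axis columns in first-appearance order: x, roll, yaw, pitch, y; column 5 is y.
Long rows with sensor=sn017, axis=y: min(15.21, 34.48) = 15.21.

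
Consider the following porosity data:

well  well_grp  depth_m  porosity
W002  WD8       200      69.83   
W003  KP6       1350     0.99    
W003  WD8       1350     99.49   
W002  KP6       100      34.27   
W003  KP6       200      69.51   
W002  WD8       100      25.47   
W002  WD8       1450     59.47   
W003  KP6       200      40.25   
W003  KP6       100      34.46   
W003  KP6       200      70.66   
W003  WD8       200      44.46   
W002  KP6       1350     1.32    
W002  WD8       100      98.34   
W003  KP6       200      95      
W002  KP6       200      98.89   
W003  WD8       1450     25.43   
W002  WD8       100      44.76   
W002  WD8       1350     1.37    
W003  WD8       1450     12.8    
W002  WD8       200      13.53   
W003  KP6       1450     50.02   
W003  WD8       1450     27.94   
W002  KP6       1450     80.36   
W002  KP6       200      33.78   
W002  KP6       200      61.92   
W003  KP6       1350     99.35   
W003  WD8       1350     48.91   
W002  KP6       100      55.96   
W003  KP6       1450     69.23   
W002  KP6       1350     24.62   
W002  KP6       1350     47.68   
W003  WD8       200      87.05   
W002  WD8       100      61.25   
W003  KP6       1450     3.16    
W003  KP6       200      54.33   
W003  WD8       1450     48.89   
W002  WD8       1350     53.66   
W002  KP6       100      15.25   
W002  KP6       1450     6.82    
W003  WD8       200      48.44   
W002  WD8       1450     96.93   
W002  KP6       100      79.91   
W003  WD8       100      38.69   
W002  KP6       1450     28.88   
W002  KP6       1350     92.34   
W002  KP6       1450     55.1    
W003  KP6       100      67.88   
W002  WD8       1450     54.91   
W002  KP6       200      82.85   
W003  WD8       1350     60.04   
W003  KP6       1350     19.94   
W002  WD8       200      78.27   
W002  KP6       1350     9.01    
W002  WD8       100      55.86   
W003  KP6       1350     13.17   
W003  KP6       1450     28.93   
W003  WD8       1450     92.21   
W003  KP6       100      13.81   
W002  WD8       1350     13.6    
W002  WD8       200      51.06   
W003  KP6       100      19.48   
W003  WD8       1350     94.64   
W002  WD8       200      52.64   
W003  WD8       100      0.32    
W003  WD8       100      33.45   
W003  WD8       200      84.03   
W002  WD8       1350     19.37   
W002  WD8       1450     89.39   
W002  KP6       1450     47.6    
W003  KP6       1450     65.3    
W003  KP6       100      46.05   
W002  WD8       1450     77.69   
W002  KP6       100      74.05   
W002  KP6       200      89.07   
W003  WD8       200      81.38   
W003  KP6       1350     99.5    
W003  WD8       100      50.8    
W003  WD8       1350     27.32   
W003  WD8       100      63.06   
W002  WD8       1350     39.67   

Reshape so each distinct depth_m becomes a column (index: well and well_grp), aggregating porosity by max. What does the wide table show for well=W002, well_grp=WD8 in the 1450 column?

96.93

Rows with well=W002, well_grp=WD8 and depth_m=1450: porosity values are 59.47, 96.93, 54.91, 89.39, 77.69.
max(59.47, 96.93, 54.91, 89.39, 77.69) = 96.93.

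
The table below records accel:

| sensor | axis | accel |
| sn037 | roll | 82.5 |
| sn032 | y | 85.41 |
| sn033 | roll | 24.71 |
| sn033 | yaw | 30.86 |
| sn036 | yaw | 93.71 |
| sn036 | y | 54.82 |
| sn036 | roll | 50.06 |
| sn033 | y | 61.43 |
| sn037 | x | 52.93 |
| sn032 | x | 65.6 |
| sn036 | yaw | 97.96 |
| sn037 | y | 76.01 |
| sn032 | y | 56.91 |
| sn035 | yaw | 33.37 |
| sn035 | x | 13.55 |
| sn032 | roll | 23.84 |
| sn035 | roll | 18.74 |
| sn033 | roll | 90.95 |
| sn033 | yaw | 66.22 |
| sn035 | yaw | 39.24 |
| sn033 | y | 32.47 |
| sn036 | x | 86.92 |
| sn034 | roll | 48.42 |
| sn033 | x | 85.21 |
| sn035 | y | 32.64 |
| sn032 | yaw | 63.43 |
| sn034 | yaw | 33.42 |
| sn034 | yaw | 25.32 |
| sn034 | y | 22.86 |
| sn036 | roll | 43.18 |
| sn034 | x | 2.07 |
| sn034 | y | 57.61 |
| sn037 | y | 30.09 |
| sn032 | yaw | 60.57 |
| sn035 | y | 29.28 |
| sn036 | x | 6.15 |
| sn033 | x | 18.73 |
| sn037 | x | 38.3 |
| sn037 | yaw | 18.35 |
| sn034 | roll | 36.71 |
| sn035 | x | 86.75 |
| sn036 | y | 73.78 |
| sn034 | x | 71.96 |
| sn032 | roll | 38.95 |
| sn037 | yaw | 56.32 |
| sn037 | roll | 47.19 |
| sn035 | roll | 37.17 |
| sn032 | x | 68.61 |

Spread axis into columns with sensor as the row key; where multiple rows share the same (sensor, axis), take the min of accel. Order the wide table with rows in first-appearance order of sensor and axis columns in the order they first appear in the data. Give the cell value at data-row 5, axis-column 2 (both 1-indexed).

With rows in first-appearance order of sensor, row 5 is sensor=sn035. axis columns in first-appearance order: roll, y, yaw, x; column 2 is y.
Long rows with sensor=sn035, axis=y: min(32.64, 29.28) = 29.28.

29.28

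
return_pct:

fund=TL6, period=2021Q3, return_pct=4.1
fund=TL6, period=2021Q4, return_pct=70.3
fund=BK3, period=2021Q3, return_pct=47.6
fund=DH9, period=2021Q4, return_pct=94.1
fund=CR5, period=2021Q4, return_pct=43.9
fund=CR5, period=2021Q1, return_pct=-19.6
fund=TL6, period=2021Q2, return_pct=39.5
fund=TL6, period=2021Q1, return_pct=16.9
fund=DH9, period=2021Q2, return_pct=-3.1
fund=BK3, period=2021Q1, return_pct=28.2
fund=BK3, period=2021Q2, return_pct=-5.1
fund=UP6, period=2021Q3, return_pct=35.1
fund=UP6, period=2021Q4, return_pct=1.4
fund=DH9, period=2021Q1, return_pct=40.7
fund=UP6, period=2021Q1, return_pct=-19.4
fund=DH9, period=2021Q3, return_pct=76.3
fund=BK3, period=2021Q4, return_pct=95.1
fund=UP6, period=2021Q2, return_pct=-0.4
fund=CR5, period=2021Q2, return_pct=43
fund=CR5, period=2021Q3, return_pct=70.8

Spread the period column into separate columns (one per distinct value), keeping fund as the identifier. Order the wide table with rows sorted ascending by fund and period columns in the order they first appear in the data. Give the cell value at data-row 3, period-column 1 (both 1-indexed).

76.3

With rows sorted ascending by fund, row 3 is fund=DH9. period columns in first-appearance order: 2021Q3, 2021Q4, 2021Q1, 2021Q2; column 1 is 2021Q3.
Long rows with fund=DH9, period=2021Q3: return_pct = 76.3.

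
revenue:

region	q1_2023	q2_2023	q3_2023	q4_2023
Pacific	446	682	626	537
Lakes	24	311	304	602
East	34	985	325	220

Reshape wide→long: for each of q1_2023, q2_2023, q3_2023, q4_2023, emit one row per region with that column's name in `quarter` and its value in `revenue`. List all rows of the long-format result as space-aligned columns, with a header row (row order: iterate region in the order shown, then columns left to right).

region   quarter  revenue
Pacific  q1_2023  446    
Pacific  q2_2023  682    
Pacific  q3_2023  626    
Pacific  q4_2023  537    
Lakes    q1_2023  24     
Lakes    q2_2023  311    
Lakes    q3_2023  304    
Lakes    q4_2023  602    
East     q1_2023  34     
East     q2_2023  985    
East     q3_2023  325    
East     q4_2023  220    

Each (region, column) pair becomes one row: 3 × 4 = 12 rows.
For example, (Pacific, q1_2023) → revenue=446.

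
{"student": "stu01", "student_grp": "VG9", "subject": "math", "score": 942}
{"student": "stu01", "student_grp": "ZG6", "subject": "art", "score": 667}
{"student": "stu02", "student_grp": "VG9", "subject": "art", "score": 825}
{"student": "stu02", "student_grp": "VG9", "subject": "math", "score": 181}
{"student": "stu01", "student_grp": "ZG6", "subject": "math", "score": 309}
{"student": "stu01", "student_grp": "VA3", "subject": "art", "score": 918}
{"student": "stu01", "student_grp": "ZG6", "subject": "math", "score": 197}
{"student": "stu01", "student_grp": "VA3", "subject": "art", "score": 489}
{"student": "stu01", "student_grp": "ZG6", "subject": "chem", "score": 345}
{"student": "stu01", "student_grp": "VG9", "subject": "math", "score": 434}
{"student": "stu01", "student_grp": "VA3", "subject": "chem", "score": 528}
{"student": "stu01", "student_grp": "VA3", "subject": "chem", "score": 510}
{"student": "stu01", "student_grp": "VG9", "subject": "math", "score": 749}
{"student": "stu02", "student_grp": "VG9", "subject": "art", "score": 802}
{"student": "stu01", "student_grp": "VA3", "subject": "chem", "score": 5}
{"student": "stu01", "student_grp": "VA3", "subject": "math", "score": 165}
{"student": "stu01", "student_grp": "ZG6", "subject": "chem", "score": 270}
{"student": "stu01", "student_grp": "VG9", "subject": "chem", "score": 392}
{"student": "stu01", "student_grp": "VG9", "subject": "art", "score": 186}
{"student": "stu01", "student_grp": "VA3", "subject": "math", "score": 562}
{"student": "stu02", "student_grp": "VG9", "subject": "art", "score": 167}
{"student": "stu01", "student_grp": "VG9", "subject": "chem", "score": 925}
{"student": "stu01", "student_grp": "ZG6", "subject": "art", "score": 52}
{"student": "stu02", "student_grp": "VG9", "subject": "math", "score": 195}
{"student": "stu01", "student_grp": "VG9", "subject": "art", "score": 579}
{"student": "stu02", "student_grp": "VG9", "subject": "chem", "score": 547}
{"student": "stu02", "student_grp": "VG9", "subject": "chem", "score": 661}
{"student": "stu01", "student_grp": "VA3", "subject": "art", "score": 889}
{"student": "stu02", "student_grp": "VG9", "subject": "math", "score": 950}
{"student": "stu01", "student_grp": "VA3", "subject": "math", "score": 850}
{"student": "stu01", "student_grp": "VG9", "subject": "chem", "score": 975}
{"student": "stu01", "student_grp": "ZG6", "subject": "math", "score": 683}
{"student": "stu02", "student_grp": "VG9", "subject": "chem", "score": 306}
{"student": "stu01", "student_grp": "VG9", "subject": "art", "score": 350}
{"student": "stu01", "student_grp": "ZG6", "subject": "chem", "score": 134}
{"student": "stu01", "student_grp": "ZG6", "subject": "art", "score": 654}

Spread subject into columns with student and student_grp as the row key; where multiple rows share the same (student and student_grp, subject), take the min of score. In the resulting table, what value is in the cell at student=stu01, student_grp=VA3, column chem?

5

Rows with student=stu01, student_grp=VA3 and subject=chem: score values are 528, 510, 5.
min(528, 510, 5) = 5.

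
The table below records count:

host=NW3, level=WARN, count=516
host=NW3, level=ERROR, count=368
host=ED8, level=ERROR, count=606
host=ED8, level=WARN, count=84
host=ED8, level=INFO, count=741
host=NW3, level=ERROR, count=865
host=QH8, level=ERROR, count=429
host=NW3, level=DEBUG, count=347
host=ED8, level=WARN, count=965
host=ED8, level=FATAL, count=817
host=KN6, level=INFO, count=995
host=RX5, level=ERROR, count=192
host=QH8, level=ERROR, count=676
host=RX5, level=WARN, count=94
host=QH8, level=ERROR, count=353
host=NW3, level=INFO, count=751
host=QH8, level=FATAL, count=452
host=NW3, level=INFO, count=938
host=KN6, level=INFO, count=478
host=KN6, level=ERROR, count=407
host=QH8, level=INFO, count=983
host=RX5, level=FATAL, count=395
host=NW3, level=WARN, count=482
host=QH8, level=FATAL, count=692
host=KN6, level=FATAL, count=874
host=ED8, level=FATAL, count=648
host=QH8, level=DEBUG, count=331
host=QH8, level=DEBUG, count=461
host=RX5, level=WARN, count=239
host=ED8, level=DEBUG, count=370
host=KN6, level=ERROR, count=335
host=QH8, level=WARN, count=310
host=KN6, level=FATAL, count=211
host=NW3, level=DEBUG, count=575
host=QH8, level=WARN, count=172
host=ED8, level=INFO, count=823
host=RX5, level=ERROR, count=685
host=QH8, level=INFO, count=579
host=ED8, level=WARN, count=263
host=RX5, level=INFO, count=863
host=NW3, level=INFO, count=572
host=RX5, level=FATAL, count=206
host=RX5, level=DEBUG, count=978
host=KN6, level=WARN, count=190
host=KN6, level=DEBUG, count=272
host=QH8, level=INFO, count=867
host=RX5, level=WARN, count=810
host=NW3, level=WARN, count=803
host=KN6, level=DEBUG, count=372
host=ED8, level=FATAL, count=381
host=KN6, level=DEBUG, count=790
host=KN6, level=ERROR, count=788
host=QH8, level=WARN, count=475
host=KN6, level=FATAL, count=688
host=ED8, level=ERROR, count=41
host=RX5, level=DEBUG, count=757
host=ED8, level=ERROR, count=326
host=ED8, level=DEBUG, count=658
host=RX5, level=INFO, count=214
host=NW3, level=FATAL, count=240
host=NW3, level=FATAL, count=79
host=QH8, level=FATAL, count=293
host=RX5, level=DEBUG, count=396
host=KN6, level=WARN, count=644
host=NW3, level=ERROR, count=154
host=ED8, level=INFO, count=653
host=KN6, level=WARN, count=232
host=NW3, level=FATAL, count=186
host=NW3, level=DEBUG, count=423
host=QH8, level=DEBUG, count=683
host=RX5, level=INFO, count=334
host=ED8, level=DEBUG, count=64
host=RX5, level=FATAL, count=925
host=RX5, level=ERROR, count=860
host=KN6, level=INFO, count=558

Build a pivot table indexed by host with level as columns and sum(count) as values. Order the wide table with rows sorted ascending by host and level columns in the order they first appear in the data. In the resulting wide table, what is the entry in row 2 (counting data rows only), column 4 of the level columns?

With rows sorted ascending by host, row 2 is host=KN6. level columns in first-appearance order: WARN, ERROR, INFO, DEBUG, FATAL; column 4 is DEBUG.
Long rows with host=KN6, level=DEBUG: 272 + 372 + 790 = 1434.

1434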